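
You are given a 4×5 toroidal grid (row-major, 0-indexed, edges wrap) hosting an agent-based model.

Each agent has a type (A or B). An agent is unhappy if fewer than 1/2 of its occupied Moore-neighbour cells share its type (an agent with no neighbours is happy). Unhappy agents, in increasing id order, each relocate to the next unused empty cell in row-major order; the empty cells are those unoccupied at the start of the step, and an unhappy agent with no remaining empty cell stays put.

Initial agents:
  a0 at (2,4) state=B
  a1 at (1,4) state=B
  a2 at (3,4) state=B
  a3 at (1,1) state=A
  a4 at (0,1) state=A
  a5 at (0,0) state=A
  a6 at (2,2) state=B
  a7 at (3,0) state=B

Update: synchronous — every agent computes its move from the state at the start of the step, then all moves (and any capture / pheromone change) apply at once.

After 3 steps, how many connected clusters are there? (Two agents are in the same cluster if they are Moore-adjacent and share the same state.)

t=1: a0@(2,4):B a1@(1,4):B a2@(3,4):B a3@(1,1):A a4@(0,1):A a5@(0,2):A a6@(0,3):B a7@(3,0):B
t=2: (unchanged — steady state)

2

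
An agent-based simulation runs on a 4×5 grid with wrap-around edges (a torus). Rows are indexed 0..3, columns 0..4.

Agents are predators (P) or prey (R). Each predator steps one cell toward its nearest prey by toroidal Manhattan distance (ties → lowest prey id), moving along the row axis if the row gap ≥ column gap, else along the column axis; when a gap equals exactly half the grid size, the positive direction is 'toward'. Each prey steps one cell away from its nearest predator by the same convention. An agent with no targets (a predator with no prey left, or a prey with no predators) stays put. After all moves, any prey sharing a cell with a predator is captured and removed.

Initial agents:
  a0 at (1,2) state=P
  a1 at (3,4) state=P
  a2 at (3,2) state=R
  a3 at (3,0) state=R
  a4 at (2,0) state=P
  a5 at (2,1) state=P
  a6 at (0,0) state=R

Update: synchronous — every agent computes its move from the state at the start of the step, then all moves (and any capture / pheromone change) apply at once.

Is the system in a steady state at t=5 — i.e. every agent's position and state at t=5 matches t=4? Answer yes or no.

yes

t=1: a0@(2,2):P a1@(3,0):P a4@(3,0):P a5@(3,1):P a6@(1,0):R
t=2: a0@(2,1):P a1@(0,0):P a4@(0,0):P a5@(0,1):P
t=3: (unchanged — steady state)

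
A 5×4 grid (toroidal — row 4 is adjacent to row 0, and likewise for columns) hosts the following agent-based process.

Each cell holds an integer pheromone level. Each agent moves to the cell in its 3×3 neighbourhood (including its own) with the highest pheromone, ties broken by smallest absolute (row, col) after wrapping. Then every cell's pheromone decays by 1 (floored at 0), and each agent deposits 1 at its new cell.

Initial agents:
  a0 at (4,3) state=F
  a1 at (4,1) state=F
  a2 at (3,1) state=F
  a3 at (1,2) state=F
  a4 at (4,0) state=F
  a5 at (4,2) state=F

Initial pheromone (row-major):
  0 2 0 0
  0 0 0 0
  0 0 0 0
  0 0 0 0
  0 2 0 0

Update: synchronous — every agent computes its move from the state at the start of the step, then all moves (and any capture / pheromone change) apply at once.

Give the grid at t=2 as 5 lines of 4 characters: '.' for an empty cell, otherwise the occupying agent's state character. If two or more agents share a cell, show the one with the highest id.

t=1: a0@(0,0) a1@(0,1) a2@(4,1) a3@(0,1) a4@(0,1) a5@(0,1) | pheromone: 1 5 0 0 / 0 0 0 0 / 0 0 0 0 / 0 0 0 0 / 0 2 0 0
t=2: a0@(0,1) a1@(0,1) a2@(0,1) a3@(0,1) a4@(0,1) a5@(0,1) | pheromone: 0 10 0 0 / 0 0 0 0 / 0 0 0 0 / 0 0 0 0 / 0 1 0 0

.F..
....
....
....
....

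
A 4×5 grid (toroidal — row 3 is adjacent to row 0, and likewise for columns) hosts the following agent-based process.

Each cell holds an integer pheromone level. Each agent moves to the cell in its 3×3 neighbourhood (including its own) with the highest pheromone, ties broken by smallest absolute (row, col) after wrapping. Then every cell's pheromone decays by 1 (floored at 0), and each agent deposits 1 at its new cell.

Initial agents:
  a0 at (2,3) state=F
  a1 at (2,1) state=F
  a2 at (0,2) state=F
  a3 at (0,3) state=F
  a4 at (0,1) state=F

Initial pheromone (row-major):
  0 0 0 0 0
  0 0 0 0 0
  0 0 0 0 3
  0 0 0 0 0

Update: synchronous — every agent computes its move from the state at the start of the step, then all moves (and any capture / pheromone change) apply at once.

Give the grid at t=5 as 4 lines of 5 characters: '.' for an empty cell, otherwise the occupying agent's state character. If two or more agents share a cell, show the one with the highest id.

F....
.....
....F
.....

t=1: a0@(2,4) a1@(1,0) a2@(0,1) a3@(0,2) a4@(0,0) | pheromone: 1 1 1 0 0 / 1 0 0 0 0 / 0 0 0 0 3 / 0 0 0 0 0
t=2: a0@(2,4) a1@(2,4) a2@(0,0) a3@(0,1) a4@(0,0) | pheromone: 2 1 0 0 0 / 0 0 0 0 0 / 0 0 0 0 4 / 0 0 0 0 0
t=3: a0@(2,4) a1@(2,4) a2@(0,0) a3@(0,0) a4@(0,0) | pheromone: 4 0 0 0 0 / 0 0 0 0 0 / 0 0 0 0 5 / 0 0 0 0 0
t=4: a0@(2,4) a1@(2,4) a2@(0,0) a3@(0,0) a4@(0,0) | pheromone: 6 0 0 0 0 / 0 0 0 0 0 / 0 0 0 0 6 / 0 0 0 0 0
t=5: a0@(2,4) a1@(2,4) a2@(0,0) a3@(0,0) a4@(0,0) | pheromone: 8 0 0 0 0 / 0 0 0 0 0 / 0 0 0 0 7 / 0 0 0 0 0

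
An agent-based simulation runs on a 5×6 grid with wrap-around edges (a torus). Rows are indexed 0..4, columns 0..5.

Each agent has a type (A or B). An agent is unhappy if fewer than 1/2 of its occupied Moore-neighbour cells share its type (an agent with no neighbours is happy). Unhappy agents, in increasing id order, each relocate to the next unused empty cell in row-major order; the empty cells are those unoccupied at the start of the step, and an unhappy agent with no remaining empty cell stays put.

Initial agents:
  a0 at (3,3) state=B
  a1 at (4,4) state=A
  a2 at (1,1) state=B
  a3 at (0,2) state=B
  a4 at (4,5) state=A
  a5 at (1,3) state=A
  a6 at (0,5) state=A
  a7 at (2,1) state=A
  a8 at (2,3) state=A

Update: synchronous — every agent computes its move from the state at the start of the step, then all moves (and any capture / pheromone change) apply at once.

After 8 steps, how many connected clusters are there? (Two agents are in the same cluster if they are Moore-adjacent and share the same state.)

4

t=1: a0@(0,0):B a1@(4,4):A a2@(1,1):B a3@(0,2):B a4@(4,5):A a5@(1,3):A a6@(0,5):A a7@(0,1):A a8@(2,3):A
t=2: a0@(0,3):B a1@(4,4):A a2@(1,1):B a3@(0,4):B a4@(4,5):A a5@(1,3):A a6@(0,5):A a7@(1,0):A a8@(2,3):A
t=3: a0@(0,0):B a1@(4,4):A a2@(0,1):B a3@(0,2):B a4@(4,5):A a5@(1,2):A a6@(0,5):A a7@(1,0):A a8@(2,3):A
t=4: a0@(0,3):B a1@(4,4):A a2@(0,1):B a3@(0,2):B a4@(4,5):A a5@(0,4):A a6@(0,5):A a7@(1,1):A a8@(2,3):A
t=5: a0@(0,0):B a1@(4,4):A a2@(0,1):B a3@(0,2):B a4@(4,5):A a5@(0,4):A a6@(0,5):A a7@(1,0):A a8@(2,3):A
t=6: a0@(0,3):B a1@(4,4):A a2@(0,1):B a3@(0,2):B a4@(4,5):A a5@(0,4):A a6@(0,5):A a7@(1,1):A a8@(2,3):A
t=7: a0@(0,0):B a1@(4,4):A a2@(0,1):B a3@(0,2):B a4@(4,5):A a5@(0,4):A a6@(0,5):A a7@(1,0):A a8@(2,3):A
t=8: a0@(0,3):B a1@(4,4):A a2@(0,1):B a3@(0,2):B a4@(4,5):A a5@(0,4):A a6@(0,5):A a7@(1,1):A a8@(2,3):A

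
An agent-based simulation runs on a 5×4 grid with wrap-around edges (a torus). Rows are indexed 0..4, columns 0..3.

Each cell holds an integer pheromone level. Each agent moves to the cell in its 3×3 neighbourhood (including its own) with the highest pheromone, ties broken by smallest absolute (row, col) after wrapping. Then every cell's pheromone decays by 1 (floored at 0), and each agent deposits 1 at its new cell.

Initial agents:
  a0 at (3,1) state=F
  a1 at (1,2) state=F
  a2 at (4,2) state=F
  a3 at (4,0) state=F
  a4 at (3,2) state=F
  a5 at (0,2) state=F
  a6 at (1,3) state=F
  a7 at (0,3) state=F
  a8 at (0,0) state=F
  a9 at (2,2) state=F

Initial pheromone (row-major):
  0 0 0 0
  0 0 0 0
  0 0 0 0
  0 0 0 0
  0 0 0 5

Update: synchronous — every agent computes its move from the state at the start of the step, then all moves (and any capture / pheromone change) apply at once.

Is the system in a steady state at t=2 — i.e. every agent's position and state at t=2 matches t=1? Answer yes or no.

no

t=1: a0@(2,0) a1@(0,1) a2@(4,3) a3@(4,3) a4@(4,3) a5@(4,3) a6@(0,0) a7@(4,3) a8@(4,3) a9@(1,1) | pheromone: 1 1 0 0 / 0 1 0 0 / 1 0 0 0 / 0 0 0 0 / 0 0 0 10
t=2: a0@(1,1) a1@(0,0) a2@(4,3) a3@(4,3) a4@(4,3) a5@(4,3) a6@(4,3) a7@(4,3) a8@(4,3) a9@(0,0) | pheromone: 2 0 0 0 / 0 1 0 0 / 0 0 0 0 / 0 0 0 0 / 0 0 0 16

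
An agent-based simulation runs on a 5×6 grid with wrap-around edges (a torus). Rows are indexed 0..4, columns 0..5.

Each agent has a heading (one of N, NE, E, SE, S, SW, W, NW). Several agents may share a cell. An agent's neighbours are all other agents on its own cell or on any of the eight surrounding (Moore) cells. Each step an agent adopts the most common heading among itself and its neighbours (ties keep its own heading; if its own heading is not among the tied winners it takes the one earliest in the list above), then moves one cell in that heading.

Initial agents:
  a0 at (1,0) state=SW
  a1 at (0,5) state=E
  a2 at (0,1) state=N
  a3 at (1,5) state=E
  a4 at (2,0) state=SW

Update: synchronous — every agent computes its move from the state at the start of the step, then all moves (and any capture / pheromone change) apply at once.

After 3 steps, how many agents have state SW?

2

t=1: a0@(2,5):SW a1@(0,0):E a2@(4,1):N a3@(1,0):E a4@(3,5):SW
t=2: a0@(3,4):SW a1@(0,1):E a2@(3,1):N a3@(1,1):E a4@(4,4):SW
t=3: a0@(4,3):SW a1@(0,2):E a2@(2,1):N a3@(1,2):E a4@(0,3):SW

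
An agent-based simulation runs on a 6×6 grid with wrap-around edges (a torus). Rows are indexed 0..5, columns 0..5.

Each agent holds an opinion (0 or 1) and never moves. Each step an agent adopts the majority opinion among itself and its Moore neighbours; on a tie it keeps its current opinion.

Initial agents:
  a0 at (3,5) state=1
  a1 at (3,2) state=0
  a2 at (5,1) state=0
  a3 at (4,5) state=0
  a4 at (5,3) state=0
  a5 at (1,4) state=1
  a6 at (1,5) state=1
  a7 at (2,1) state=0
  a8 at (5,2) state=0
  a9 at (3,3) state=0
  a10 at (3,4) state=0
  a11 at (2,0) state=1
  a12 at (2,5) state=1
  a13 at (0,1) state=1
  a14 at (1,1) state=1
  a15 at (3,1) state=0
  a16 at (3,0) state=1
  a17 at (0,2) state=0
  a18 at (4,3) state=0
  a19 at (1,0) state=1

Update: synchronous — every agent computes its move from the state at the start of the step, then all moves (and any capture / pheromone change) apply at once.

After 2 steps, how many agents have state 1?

11

t=1: a0@(3,5):1 a1@(3,2):0 a2@(5,1):0 a3@(4,5):0 a4@(5,3):0 a5@(1,4):1 a6@(1,5):1 a7@(2,1):1 a8@(5,2):0 a9@(3,3):0 a10@(3,4):0 a11@(2,0):1 a12@(2,5):1 a13@(0,1):1 a14@(1,1):1 a15@(3,1):0 a16@(3,0):1 a17@(0,2):0 a18@(4,3):0 a19@(1,0):1
t=2: a0@(3,5):1 a1@(3,2):0 a2@(5,1):0 a3@(4,5):0 a4@(5,3):0 a5@(1,4):1 a6@(1,5):1 a7@(2,1):1 a8@(5,2):0 a9@(3,3):0 a10@(3,4):0 a11@(2,0):1 a12@(2,5):1 a13@(0,1):1 a14@(1,1):1 a15@(3,1):1 a16@(3,0):1 a17@(0,2):0 a18@(4,3):0 a19@(1,0):1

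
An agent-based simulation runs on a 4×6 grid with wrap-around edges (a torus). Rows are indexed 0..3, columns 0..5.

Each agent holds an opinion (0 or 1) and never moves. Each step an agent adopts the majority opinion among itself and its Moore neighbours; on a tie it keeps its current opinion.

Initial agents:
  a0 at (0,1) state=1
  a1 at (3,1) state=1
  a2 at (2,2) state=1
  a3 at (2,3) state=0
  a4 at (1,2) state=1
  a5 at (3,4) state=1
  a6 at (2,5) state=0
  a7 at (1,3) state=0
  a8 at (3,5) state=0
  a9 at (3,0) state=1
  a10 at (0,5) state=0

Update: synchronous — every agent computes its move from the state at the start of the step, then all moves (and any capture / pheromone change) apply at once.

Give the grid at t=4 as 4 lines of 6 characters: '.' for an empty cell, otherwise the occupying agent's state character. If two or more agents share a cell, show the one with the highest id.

.1...0
..11..
..11.0
11..00

t=1: a0@(0,1):1 a1@(3,1):1 a2@(2,2):1 a3@(2,3):1 a4@(1,2):1 a5@(3,4):0 a6@(2,5):0 a7@(1,3):0 a8@(3,5):0 a9@(3,0):1 a10@(0,5):0
t=2: a0@(0,1):1 a1@(3,1):1 a2@(2,2):1 a3@(2,3):1 a4@(1,2):1 a5@(3,4):0 a6@(2,5):0 a7@(1,3):1 a8@(3,5):0 a9@(3,0):1 a10@(0,5):0
t=3: (unchanged — steady state)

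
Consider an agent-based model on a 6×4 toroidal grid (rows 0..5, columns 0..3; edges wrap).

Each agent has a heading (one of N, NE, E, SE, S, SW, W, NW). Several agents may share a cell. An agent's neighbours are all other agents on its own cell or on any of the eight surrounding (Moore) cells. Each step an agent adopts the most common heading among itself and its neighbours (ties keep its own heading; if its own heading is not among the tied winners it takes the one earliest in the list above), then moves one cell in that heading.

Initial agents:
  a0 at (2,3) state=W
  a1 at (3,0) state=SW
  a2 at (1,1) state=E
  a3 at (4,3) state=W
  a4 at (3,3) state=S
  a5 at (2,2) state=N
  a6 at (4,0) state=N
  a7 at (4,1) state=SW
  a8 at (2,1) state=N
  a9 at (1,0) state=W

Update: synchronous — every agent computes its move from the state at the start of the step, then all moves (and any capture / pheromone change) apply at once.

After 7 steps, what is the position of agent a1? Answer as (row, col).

t=1: a0@(2,2):W a1@(4,3):SW a2@(0,1):N a3@(4,2):W a4@(2,3):N a5@(1,2):N a6@(5,3):SW a7@(5,0):SW a8@(1,1):N a9@(1,3):W
t=2: a0@(1,2):N a1@(5,2):SW a2@(5,1):N a3@(5,1):SW a4@(1,3):N a5@(0,2):N a6@(0,2):SW a7@(0,3):SW a8@(0,1):N a9@(1,2):W
t=3: a0@(0,2):N a1@(0,1):SW a2@(4,1):N a3@(0,0):SW a4@(0,3):N a5@(5,2):N a6@(5,2):N a7@(1,2):SW a8@(5,1):N a9@(0,2):N
t=4: a0@(5,2):N a1@(5,1):N a2@(3,1):N a3@(1,3):SW a4@(5,3):N a5@(4,2):N a6@(4,2):N a7@(0,2):N a8@(4,1):N a9@(5,2):N
t=5: a0@(4,2):N a1@(4,1):N a2@(2,1):N a3@(2,2):SW a4@(4,3):N a5@(3,2):N a6@(3,2):N a7@(5,2):N a8@(3,1):N a9@(4,2):N
t=6: a0@(3,2):N a1@(3,1):N a2@(1,1):N a3@(1,2):N a4@(3,3):N a5@(2,2):N a6@(2,2):N a7@(4,2):N a8@(2,1):N a9@(3,2):N
t=7: a0@(2,2):N a1@(2,1):N a2@(0,1):N a3@(0,2):N a4@(2,3):N a5@(1,2):N a6@(1,2):N a7@(3,2):N a8@(1,1):N a9@(2,2):N

(2, 1)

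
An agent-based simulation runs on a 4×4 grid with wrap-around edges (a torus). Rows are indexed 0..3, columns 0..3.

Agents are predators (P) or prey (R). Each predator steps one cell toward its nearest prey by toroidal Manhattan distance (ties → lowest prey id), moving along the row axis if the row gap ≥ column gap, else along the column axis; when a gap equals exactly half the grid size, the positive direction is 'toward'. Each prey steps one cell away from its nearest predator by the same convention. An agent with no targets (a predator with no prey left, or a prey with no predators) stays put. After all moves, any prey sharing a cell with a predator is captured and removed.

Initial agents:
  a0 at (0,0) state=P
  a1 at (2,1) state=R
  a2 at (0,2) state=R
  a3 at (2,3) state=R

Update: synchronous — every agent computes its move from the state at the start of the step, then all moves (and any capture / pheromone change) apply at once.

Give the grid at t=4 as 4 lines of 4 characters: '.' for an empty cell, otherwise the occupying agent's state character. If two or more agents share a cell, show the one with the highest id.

t=1: a0@(0,1):P a1@(1,1):R a3@(1,3):R
t=2: a0@(1,1):P a1@(2,1):R a3@(1,2):R
t=3: a0@(2,1):P a1@(3,1):R a3@(1,3):R
t=4: a0@(3,1):P a1@(0,1):R a3@(1,2):R

.R..
..R.
....
.P..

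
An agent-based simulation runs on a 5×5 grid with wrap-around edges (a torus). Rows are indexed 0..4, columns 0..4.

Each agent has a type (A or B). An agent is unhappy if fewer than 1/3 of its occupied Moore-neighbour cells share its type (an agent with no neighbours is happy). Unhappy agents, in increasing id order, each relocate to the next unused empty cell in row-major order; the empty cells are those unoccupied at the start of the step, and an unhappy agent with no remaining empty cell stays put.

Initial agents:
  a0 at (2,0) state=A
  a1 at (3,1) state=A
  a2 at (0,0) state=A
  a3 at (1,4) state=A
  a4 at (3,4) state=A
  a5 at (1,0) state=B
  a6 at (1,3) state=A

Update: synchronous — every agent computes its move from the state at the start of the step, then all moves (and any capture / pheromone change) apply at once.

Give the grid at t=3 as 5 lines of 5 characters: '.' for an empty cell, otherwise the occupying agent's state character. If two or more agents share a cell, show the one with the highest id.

AB...
...AA
A....
.A..A
.....

t=1: a0@(2,0):A a1@(3,1):A a2@(0,0):A a3@(1,4):A a4@(3,4):A a5@(0,1):B a6@(1,3):A
t=2: a0@(2,0):A a1@(3,1):A a2@(0,0):A a3@(1,4):A a4@(3,4):A a5@(0,2):B a6@(1,3):A
t=3: a0@(2,0):A a1@(3,1):A a2@(0,0):A a3@(1,4):A a4@(3,4):A a5@(0,1):B a6@(1,3):A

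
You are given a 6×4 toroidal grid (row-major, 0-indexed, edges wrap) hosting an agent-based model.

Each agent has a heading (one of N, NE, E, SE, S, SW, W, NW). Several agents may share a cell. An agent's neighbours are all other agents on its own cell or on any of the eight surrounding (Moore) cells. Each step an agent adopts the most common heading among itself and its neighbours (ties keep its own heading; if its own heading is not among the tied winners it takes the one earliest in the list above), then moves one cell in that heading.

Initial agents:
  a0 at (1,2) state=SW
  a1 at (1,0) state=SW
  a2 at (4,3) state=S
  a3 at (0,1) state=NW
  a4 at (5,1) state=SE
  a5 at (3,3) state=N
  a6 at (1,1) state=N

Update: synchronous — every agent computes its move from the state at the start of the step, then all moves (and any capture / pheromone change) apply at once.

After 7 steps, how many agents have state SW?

t=1: a0@(2,1):SW a1@(2,3):SW a2@(5,3):S a3@(1,0):SW a4@(0,2):SE a5@(2,3):N a6@(2,0):SW
t=2: a0@(3,0):SW a1@(3,2):SW a2@(0,3):S a3@(2,3):SW a4@(1,3):SE a5@(3,2):SW a6@(3,3):SW
t=3: a0@(4,3):SW a1@(4,1):SW a2@(1,3):S a3@(3,2):SW a4@(2,0):SE a5@(4,1):SW a6@(4,2):SW
t=4: a0@(5,2):SW a1@(5,0):SW a2@(2,3):S a3@(4,1):SW a4@(3,1):SE a5@(5,0):SW a6@(5,1):SW
t=5: a0@(0,1):SW a1@(0,3):SW a2@(3,3):S a3@(5,0):SW a4@(4,2):SE a5@(0,3):SW a6@(0,0):SW
t=6: a0@(1,0):SW a1@(1,2):SW a2@(4,3):S a3@(0,3):SW a4@(5,3):SE a5@(1,2):SW a6@(1,3):SW
t=7: a0@(2,3):SW a1@(2,1):SW a2@(5,3):S a3@(1,2):SW a4@(0,0):SE a5@(2,1):SW a6@(2,2):SW

5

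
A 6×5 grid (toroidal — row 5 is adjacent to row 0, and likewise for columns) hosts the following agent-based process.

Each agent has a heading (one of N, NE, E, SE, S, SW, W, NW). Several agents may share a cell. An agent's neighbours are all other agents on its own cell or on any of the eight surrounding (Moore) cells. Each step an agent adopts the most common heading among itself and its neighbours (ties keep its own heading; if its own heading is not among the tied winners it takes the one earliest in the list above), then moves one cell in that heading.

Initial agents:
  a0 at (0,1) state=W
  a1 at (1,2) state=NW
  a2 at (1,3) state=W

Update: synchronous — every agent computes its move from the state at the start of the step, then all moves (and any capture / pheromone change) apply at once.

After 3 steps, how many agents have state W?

3

t=1: a0@(0,0):W a1@(1,1):W a2@(1,2):W
t=2: a0@(0,4):W a1@(1,0):W a2@(1,1):W
t=3: a0@(0,3):W a1@(1,4):W a2@(1,0):W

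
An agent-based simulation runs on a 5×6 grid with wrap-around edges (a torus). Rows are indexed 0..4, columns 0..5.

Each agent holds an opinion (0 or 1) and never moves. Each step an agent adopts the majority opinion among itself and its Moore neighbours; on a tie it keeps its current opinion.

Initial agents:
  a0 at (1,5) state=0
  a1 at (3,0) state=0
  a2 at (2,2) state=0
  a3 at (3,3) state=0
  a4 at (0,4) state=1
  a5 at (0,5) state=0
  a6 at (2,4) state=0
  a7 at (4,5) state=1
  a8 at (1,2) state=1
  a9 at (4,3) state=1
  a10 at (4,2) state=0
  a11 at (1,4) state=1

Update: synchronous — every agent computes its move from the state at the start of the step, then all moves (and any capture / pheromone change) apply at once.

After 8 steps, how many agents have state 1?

5

t=1: a0@(1,5):0 a1@(3,0):0 a2@(2,2):0 a3@(3,3):0 a4@(0,4):1 a5@(0,5):1 a6@(2,4):0 a7@(4,5):1 a8@(1,2):1 a9@(4,3):1 a10@(4,2):0 a11@(1,4):0
t=2: (unchanged — steady state)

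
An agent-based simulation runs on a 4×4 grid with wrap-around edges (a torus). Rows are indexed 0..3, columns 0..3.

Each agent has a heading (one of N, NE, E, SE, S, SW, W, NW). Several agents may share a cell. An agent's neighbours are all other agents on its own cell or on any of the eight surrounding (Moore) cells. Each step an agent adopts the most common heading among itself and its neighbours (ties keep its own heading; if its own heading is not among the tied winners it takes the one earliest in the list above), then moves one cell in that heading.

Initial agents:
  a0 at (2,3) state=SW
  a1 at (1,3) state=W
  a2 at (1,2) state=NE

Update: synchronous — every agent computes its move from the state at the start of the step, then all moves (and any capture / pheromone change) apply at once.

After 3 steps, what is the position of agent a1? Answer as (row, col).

t=1: a0@(3,2):SW a1@(1,2):W a2@(0,3):NE
t=2: a0@(0,1):SW a1@(1,1):W a2@(3,0):NE
t=3: a0@(1,0):SW a1@(1,0):W a2@(2,1):NE

(1, 0)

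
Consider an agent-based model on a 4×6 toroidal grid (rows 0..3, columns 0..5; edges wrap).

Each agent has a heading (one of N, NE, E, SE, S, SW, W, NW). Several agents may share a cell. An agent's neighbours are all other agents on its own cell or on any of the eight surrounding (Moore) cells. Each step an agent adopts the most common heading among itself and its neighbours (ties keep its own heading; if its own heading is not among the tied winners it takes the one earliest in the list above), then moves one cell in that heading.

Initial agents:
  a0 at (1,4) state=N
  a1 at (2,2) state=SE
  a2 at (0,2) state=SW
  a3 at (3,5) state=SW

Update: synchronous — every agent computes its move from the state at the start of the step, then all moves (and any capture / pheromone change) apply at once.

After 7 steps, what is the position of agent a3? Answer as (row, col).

(2, 4)

t=1: a0@(0,4):N a1@(3,3):SE a2@(1,1):SW a3@(0,4):SW
t=2: a0@(3,4):N a1@(0,4):SE a2@(2,0):SW a3@(1,3):SW
t=3: a0@(2,4):N a1@(1,5):SE a2@(3,5):SW a3@(2,2):SW
t=4: a0@(1,4):N a1@(2,0):SE a2@(0,4):SW a3@(3,1):SW
t=5: a0@(0,4):N a1@(3,1):SE a2@(1,3):SW a3@(0,0):SW
t=6: a0@(3,4):N a1@(0,2):SE a2@(2,2):SW a3@(1,5):SW
t=7: a0@(2,4):N a1@(1,3):SE a2@(3,1):SW a3@(2,4):SW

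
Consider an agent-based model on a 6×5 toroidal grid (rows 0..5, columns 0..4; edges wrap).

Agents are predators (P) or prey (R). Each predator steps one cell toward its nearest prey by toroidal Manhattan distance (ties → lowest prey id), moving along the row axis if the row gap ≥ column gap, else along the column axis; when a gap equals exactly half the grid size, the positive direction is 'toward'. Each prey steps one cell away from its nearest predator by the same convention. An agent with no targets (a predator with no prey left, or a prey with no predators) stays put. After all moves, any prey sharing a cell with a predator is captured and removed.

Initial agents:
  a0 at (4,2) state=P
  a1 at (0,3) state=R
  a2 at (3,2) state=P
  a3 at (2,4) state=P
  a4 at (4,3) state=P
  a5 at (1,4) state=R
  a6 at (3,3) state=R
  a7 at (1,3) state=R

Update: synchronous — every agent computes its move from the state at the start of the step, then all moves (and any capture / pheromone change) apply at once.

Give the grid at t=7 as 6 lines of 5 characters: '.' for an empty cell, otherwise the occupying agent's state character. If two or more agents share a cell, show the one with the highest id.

...R.
..RPP
.....
R...P
....R
.....

t=1: a0@(3,2):P a1@(1,3):R a2@(3,3):P a3@(1,4):P a4@(3,3):P a5@(0,4):R a6@(3,4):R a7@(0,3):R
t=2: a0@(3,3):P a1@(1,2):R a2@(3,4):P a3@(1,3):P a4@(3,4):P a5@(5,4):R a6@(3,0):R a7@(5,3):R
t=3: a0@(3,4):P a1@(1,1):R a2@(3,0):P a3@(1,2):P a4@(3,0):P a5@(0,4):R a6@(3,1):R a7@(0,3):R
t=4: a0@(3,0):P a1@(1,0):R a2@(3,1):P a3@(1,1):P a4@(3,1):P a5@(5,4):R a6@(3,2):R a7@(5,3):R
t=5: a0@(2,0):P a1@(1,4):R a2@(3,2):P a3@(1,0):P a4@(3,2):P a5@(0,4):R a6@(3,3):R a7@(0,3):R
t=6: a0@(1,0):P a1@(1,3):R a2@(3,3):P a3@(1,4):P a4@(3,3):P a5@(5,4):R a6@(3,4):R a7@(0,2):R
t=7: a0@(1,4):P a1@(1,2):R a2@(3,4):P a3@(1,3):P a4@(3,4):P a5@(4,4):R a6@(3,0):R a7@(0,3):R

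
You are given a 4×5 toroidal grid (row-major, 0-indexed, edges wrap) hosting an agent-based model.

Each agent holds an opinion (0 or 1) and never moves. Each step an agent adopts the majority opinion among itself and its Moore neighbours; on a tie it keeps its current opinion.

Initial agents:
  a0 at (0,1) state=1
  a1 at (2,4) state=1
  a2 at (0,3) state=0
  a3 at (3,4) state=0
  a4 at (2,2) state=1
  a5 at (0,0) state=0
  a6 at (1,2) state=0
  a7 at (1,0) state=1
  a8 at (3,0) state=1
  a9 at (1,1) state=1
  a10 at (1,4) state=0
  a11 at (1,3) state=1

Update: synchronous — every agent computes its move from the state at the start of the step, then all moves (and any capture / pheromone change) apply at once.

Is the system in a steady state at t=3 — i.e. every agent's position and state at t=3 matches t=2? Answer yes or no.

t=1: a0@(0,1):1 a1@(2,4):1 a2@(0,3):0 a3@(3,4):0 a4@(2,2):1 a5@(0,0):1 a6@(1,2):1 a7@(1,0):1 a8@(3,0):1 a9@(1,1):1 a10@(1,4):0 a11@(1,3):1
t=2: a0@(0,1):1 a1@(2,4):1 a2@(0,3):0 a3@(3,4):1 a4@(2,2):1 a5@(0,0):1 a6@(1,2):1 a7@(1,0):1 a8@(3,0):1 a9@(1,1):1 a10@(1,4):1 a11@(1,3):1
t=3: a0@(0,1):1 a1@(2,4):1 a2@(0,3):1 a3@(3,4):1 a4@(2,2):1 a5@(0,0):1 a6@(1,2):1 a7@(1,0):1 a8@(3,0):1 a9@(1,1):1 a10@(1,4):1 a11@(1,3):1

no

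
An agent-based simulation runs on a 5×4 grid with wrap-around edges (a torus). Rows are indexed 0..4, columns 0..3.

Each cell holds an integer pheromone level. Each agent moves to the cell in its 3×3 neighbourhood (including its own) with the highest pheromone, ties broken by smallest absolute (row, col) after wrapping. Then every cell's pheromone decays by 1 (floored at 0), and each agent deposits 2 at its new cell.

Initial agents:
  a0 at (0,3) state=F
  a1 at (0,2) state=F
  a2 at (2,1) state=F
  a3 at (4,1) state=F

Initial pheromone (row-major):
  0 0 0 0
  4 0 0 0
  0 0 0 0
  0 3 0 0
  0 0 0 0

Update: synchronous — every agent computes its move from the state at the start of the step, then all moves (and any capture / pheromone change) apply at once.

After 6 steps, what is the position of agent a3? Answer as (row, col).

t=1: a0@(1,0) a1@(0,1) a2@(1,0) a3@(3,1) | pheromone: 0 2 0 0 / 7 0 0 0 / 0 0 0 0 / 0 4 0 0 / 0 0 0 0
t=2: a0@(1,0) a1@(1,0) a2@(1,0) a3@(3,1) | pheromone: 0 1 0 0 / 12 0 0 0 / 0 0 0 0 / 0 5 0 0 / 0 0 0 0
t=3: a0@(1,0) a1@(1,0) a2@(1,0) a3@(3,1) | pheromone: 0 0 0 0 / 17 0 0 0 / 0 0 0 0 / 0 6 0 0 / 0 0 0 0
t=4: a0@(1,0) a1@(1,0) a2@(1,0) a3@(3,1) | pheromone: 0 0 0 0 / 22 0 0 0 / 0 0 0 0 / 0 7 0 0 / 0 0 0 0
t=5: a0@(1,0) a1@(1,0) a2@(1,0) a3@(3,1) | pheromone: 0 0 0 0 / 27 0 0 0 / 0 0 0 0 / 0 8 0 0 / 0 0 0 0
t=6: a0@(1,0) a1@(1,0) a2@(1,0) a3@(3,1) | pheromone: 0 0 0 0 / 32 0 0 0 / 0 0 0 0 / 0 9 0 0 / 0 0 0 0

(3, 1)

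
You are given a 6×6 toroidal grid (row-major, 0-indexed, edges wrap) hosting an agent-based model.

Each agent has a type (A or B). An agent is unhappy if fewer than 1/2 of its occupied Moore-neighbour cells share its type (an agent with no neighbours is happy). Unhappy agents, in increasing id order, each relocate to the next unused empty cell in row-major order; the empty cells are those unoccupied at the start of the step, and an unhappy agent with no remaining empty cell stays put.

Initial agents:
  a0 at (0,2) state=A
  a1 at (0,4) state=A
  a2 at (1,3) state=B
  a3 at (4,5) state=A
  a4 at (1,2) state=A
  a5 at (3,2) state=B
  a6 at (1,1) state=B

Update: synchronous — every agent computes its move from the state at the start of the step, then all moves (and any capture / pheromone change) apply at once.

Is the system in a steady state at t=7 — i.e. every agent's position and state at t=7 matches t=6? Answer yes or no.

yes

t=1: a0@(0,0):A a1@(0,1):A a2@(0,3):B a3@(4,5):A a4@(0,5):A a5@(3,2):B a6@(1,0):B
t=2: a0@(0,0):A a1@(0,1):A a2@(0,3):B a3@(4,5):A a4@(0,5):A a5@(3,2):B a6@(0,2):B
t=3: (unchanged — steady state)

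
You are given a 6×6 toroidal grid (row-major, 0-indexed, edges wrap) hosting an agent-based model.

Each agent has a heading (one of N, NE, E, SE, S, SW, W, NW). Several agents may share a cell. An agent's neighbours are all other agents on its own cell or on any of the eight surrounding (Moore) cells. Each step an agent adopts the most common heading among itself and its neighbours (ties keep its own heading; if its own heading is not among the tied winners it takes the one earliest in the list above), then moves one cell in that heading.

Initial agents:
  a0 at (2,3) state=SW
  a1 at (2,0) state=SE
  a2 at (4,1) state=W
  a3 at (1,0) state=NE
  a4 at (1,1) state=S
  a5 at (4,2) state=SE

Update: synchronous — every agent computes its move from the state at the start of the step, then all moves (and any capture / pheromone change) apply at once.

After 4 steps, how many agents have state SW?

1

t=1: a0@(3,2):SW a1@(3,1):SE a2@(4,0):W a3@(0,1):NE a4@(2,1):S a5@(5,3):SE
t=2: a0@(4,1):SW a1@(4,2):SE a2@(4,5):W a3@(5,2):NE a4@(3,1):S a5@(0,4):SE
t=3: a0@(5,0):SW a1@(5,3):SE a2@(4,4):W a3@(4,3):NE a4@(4,1):S a5@(1,5):SE
t=4: a0@(0,5):SW a1@(0,4):SE a2@(4,3):W a3@(3,4):NE a4@(5,1):S a5@(2,0):SE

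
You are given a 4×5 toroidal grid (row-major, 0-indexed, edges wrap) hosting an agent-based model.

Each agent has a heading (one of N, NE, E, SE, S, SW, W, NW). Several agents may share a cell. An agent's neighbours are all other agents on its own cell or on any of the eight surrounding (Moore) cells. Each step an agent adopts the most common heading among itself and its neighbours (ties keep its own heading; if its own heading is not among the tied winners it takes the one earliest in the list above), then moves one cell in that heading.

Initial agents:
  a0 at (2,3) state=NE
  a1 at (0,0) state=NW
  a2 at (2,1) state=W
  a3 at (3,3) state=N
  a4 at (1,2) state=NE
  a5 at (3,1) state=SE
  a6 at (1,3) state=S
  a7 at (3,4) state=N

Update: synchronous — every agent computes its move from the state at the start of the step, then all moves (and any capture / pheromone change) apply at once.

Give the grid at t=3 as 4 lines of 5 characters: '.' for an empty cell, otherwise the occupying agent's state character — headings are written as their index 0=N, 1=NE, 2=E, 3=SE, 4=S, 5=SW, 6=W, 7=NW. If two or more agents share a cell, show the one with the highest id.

t=1: a0@(1,4):NE a1@(3,4):NW a2@(2,0):W a3@(2,3):N a4@(0,3):NE a5@(0,2):SE a6@(0,4):NE a7@(2,4):N
t=2: a0@(0,0):NE a1@(2,4):N a2@(2,4):W a3@(1,3):N a4@(3,4):NE a5@(1,3):SE a6@(3,0):NE a7@(1,4):N
t=3: a0@(3,1):NE a1@(1,4):N a2@(1,4):N a3@(0,3):N a4@(2,0):NE a5@(0,3):N a6@(2,1):NE a7@(0,4):N

...00
....0
11...
.1...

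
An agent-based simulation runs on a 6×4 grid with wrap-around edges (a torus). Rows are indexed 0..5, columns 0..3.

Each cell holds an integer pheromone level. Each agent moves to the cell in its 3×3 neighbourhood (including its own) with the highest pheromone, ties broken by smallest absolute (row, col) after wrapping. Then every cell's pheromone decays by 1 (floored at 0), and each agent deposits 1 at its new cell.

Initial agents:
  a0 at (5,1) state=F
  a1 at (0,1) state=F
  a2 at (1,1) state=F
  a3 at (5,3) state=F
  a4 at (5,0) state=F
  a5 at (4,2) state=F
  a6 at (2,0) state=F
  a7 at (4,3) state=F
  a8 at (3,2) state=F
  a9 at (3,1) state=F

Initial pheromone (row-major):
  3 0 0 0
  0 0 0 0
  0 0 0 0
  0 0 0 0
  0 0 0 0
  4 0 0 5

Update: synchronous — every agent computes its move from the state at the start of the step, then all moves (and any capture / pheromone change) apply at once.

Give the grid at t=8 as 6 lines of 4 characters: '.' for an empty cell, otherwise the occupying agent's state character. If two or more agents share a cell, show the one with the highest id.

....
....
....
....
....
...F

t=1: a0@(5,0) a1@(5,0) a2@(0,0) a3@(5,3) a4@(5,3) a5@(5,3) a6@(1,0) a7@(5,3) a8@(2,1) a9@(2,0) | pheromone: 3 0 0 0 / 1 0 0 0 / 1 1 0 0 / 0 0 0 0 / 0 0 0 0 / 5 0 0 8
t=2: a0@(5,3) a1@(5,3) a2@(5,3) a3@(5,3) a4@(5,3) a5@(5,3) a6@(0,0) a7@(5,3) a8@(1,0) a9@(1,0) | pheromone: 3 0 0 0 / 2 0 0 0 / 0 0 0 0 / 0 0 0 0 / 0 0 0 0 / 4 0 0 14
t=3: a0@(5,3) a1@(5,3) a2@(5,3) a3@(5,3) a4@(5,3) a5@(5,3) a6@(5,3) a7@(5,3) a8@(0,0) a9@(0,0) | pheromone: 4 0 0 0 / 1 0 0 0 / 0 0 0 0 / 0 0 0 0 / 0 0 0 0 / 3 0 0 21
t=4: a0@(5,3) a1@(5,3) a2@(5,3) a3@(5,3) a4@(5,3) a5@(5,3) a6@(5,3) a7@(5,3) a8@(5,3) a9@(5,3) | pheromone: 3 0 0 0 / 0 0 0 0 / 0 0 0 0 / 0 0 0 0 / 0 0 0 0 / 2 0 0 30
t=5: a0@(5,3) a1@(5,3) a2@(5,3) a3@(5,3) a4@(5,3) a5@(5,3) a6@(5,3) a7@(5,3) a8@(5,3) a9@(5,3) | pheromone: 2 0 0 0 / 0 0 0 0 / 0 0 0 0 / 0 0 0 0 / 0 0 0 0 / 1 0 0 39
t=6: a0@(5,3) a1@(5,3) a2@(5,3) a3@(5,3) a4@(5,3) a5@(5,3) a6@(5,3) a7@(5,3) a8@(5,3) a9@(5,3) | pheromone: 1 0 0 0 / 0 0 0 0 / 0 0 0 0 / 0 0 0 0 / 0 0 0 0 / 0 0 0 48
t=7: a0@(5,3) a1@(5,3) a2@(5,3) a3@(5,3) a4@(5,3) a5@(5,3) a6@(5,3) a7@(5,3) a8@(5,3) a9@(5,3) | pheromone: 0 0 0 0 / 0 0 0 0 / 0 0 0 0 / 0 0 0 0 / 0 0 0 0 / 0 0 0 57
t=8: a0@(5,3) a1@(5,3) a2@(5,3) a3@(5,3) a4@(5,3) a5@(5,3) a6@(5,3) a7@(5,3) a8@(5,3) a9@(5,3) | pheromone: 0 0 0 0 / 0 0 0 0 / 0 0 0 0 / 0 0 0 0 / 0 0 0 0 / 0 0 0 66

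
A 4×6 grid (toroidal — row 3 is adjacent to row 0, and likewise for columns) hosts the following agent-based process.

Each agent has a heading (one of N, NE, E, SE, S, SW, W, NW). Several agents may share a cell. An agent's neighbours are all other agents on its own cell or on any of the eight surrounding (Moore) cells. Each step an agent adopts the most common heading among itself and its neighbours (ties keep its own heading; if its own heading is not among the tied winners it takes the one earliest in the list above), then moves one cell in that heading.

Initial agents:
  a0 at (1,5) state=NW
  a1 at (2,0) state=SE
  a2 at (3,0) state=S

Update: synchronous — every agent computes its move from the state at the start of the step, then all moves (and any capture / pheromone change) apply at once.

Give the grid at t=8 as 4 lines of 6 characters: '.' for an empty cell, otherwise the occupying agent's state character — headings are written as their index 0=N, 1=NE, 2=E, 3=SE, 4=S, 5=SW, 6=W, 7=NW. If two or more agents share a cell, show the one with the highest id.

......
...7..
..3...
4.....

t=1: a0@(0,4):NW a1@(3,1):SE a2@(0,0):S
t=2: a0@(3,3):NW a1@(0,2):SE a2@(1,0):S
t=3: a0@(2,2):NW a1@(1,3):SE a2@(2,0):S
t=4: a0@(1,1):NW a1@(2,4):SE a2@(3,0):S
t=5: a0@(0,0):NW a1@(3,5):SE a2@(0,0):S
t=6: a0@(3,5):NW a1@(0,0):SE a2@(1,0):S
t=7: a0@(2,4):NW a1@(1,1):SE a2@(2,0):S
t=8: a0@(1,3):NW a1@(2,2):SE a2@(3,0):S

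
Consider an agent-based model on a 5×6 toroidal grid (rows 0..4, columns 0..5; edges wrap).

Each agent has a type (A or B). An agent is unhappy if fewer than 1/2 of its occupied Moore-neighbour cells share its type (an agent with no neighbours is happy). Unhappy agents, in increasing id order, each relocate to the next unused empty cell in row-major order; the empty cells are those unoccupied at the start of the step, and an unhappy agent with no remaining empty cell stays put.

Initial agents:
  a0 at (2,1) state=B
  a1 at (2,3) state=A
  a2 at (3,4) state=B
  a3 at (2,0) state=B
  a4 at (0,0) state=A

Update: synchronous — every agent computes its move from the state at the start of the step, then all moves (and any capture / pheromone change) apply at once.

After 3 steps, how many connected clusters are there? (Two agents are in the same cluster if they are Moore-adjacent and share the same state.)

t=1: a0@(2,1):B a1@(0,1):A a2@(0,2):B a3@(2,0):B a4@(0,0):A
t=2: a0@(2,1):B a1@(0,1):A a2@(0,3):B a3@(2,0):B a4@(0,0):A
t=3: (unchanged — steady state)

3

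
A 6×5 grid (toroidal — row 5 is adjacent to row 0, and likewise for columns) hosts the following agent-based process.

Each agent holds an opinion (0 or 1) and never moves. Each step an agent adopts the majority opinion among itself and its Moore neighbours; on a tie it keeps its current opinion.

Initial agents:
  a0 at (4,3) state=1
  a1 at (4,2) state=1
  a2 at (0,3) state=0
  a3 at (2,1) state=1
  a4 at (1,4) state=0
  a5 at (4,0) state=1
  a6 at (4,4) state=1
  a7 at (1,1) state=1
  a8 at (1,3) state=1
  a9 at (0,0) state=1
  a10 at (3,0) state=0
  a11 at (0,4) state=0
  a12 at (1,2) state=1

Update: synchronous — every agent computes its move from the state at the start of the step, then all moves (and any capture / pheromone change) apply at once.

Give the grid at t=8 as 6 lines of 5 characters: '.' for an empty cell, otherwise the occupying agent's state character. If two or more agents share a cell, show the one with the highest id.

1..00
.1100
.1...
1....
1.111
.....

t=1: a0@(4,3):1 a1@(4,2):1 a2@(0,3):0 a3@(2,1):1 a4@(1,4):0 a5@(4,0):1 a6@(4,4):1 a7@(1,1):1 a8@(1,3):0 a9@(0,0):1 a10@(3,0):1 a11@(0,4):0 a12@(1,2):1
t=2: (unchanged — steady state)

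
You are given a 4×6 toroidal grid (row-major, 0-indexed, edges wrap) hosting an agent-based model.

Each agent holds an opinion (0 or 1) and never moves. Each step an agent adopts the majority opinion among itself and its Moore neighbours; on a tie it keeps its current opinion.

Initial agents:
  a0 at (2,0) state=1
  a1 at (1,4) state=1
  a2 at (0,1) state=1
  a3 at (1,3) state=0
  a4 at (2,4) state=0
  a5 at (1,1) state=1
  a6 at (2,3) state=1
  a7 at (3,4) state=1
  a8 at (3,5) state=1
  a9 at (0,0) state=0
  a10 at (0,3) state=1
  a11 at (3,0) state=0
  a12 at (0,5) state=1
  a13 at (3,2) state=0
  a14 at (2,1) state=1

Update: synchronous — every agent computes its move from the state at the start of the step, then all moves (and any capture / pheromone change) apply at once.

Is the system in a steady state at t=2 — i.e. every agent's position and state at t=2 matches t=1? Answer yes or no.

t=1: a0@(2,0):1 a1@(1,4):1 a2@(0,1):0 a3@(1,3):1 a4@(2,4):1 a5@(1,1):1 a6@(2,3):1 a7@(3,4):1 a8@(3,5):1 a9@(0,0):1 a10@(0,3):1 a11@(3,0):1 a12@(0,5):1 a13@(3,2):1 a14@(2,1):1
t=2: a0@(2,0):1 a1@(1,4):1 a2@(0,1):1 a3@(1,3):1 a4@(2,4):1 a5@(1,1):1 a6@(2,3):1 a7@(3,4):1 a8@(3,5):1 a9@(0,0):1 a10@(0,3):1 a11@(3,0):1 a12@(0,5):1 a13@(3,2):1 a14@(2,1):1

no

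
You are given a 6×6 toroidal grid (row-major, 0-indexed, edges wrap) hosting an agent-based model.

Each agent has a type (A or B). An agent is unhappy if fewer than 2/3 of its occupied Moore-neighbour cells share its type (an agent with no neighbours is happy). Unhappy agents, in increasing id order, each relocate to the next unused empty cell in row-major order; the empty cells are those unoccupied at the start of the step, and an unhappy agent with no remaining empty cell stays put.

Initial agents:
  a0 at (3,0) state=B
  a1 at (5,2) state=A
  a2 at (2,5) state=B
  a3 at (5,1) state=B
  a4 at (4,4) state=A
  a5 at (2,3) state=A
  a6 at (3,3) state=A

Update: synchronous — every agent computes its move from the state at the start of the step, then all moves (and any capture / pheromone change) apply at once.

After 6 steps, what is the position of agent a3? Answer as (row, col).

t=1: a0@(3,0):B a1@(0,0):A a2@(2,5):B a3@(0,1):B a4@(4,4):A a5@(2,3):A a6@(3,3):A
t=2: a0@(3,0):B a1@(0,2):A a2@(2,5):B a3@(0,3):B a4@(4,4):A a5@(2,3):A a6@(3,3):A
t=3: a0@(3,0):B a1@(0,0):A a2@(2,5):B a3@(0,1):B a4@(4,4):A a5@(2,3):A a6@(3,3):A
t=4: a0@(3,0):B a1@(0,2):A a2@(2,5):B a3@(0,3):B a4@(4,4):A a5@(2,3):A a6@(3,3):A
t=5: a0@(3,0):B a1@(0,0):A a2@(2,5):B a3@(0,1):B a4@(4,4):A a5@(2,3):A a6@(3,3):A
t=6: a0@(3,0):B a1@(0,2):A a2@(2,5):B a3@(0,3):B a4@(4,4):A a5@(2,3):A a6@(3,3):A

(0, 3)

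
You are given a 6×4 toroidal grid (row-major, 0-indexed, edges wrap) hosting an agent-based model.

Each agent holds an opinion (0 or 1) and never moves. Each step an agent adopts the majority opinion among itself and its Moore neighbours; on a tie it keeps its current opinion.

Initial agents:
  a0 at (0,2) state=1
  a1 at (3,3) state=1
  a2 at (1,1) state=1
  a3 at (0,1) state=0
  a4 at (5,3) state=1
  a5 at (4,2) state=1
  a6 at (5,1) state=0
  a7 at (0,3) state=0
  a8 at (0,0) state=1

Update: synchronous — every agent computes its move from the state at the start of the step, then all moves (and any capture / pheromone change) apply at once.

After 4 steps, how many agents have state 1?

9

t=1: a0@(0,2):1 a1@(3,3):1 a2@(1,1):1 a3@(0,1):1 a4@(5,3):1 a5@(4,2):1 a6@(5,1):1 a7@(0,3):1 a8@(0,0):1
t=2: (unchanged — steady state)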